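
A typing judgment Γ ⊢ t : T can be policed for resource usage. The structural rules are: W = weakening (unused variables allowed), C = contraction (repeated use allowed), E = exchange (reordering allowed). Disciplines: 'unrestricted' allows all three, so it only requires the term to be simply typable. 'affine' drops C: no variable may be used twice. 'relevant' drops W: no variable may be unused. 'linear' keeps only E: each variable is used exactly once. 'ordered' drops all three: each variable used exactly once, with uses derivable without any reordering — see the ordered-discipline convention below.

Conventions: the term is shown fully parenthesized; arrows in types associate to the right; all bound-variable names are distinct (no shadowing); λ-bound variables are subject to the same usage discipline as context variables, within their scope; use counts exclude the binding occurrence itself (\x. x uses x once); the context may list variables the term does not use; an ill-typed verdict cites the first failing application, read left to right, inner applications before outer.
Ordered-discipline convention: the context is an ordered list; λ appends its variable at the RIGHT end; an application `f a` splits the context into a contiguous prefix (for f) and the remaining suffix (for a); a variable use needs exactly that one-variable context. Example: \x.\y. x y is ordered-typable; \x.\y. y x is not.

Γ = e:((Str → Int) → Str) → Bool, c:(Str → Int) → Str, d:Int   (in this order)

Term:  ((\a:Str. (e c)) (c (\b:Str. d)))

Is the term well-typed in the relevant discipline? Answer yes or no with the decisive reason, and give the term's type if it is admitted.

no — needs weakening: a, b unused
variable uses: e: 1×; c: 2×; d: 1×; a (λ-bound): 0×; b (λ-bound): 0×
order of uses: e, c, c, d
typing: ✓ — Bool
summary: ordered ✗ | linear ✗ | affine ✗ | relevant ✗ | unrestricted ✓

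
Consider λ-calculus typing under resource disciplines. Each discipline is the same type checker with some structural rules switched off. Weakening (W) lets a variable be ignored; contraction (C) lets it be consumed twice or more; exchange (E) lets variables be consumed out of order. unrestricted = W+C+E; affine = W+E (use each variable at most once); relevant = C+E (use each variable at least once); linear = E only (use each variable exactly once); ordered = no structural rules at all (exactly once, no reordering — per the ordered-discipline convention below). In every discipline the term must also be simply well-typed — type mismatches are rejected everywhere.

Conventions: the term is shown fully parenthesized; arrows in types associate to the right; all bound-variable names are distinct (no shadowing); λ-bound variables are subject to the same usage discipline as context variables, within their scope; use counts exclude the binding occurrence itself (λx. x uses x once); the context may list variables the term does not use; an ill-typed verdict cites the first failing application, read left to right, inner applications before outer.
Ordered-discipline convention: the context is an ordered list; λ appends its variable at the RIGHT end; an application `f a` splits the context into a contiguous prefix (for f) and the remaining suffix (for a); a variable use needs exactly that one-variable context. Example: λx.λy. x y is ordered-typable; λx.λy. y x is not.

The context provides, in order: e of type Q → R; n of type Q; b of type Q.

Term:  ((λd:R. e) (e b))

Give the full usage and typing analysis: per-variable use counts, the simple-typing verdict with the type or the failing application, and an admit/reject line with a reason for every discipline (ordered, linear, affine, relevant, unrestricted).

counts: e ×2; n ×0; b ×1; d [bound] ×0
use order (left to right): e, e, b
typing: well-typed at Q → R
ordered: ✗, needs contraction — e ×2; n, d left unused
linear: ✗, needs contraction — e ×2; n, d left unused
affine: ✗, needs contraction — e ×2
relevant: ✗, n, d left unused
unrestricted: ✓, simply typable at Q → R; W, C, E all held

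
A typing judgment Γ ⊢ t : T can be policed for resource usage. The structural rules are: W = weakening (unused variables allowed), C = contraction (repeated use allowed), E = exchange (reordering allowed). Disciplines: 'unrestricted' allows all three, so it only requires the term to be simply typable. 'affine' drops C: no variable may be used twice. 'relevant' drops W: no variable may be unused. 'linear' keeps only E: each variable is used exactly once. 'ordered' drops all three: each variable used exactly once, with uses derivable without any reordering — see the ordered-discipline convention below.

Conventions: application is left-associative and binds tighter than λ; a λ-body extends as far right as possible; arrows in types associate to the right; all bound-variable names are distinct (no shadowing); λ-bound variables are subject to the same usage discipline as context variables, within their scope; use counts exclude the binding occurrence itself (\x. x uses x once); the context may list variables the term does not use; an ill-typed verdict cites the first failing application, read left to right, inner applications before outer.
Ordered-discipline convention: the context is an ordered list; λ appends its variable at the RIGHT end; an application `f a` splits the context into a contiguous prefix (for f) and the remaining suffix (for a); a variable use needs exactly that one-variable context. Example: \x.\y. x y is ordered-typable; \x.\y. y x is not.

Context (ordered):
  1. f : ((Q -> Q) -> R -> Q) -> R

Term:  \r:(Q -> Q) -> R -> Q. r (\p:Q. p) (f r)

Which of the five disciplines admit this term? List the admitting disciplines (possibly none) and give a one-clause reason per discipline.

admitting disciplines: relevant, unrestricted
usage: f: 1; r (bound): 2; p (bound): 1
uses in reading order: r, p, f, r
typing: ✓ — ((Q -> Q) -> R -> Q) -> Q
ordered ✗ (r ×2 used more than once (contraction))
linear ✗ (r ×2 used more than once (contraction))
affine ✗ (r ×2 used more than once (contraction))
relevant ✓ (at least one use each (f, r, p))
unrestricted ✓ (typability at ((Q -> Q) -> R -> Q) -> Q is all that's needed)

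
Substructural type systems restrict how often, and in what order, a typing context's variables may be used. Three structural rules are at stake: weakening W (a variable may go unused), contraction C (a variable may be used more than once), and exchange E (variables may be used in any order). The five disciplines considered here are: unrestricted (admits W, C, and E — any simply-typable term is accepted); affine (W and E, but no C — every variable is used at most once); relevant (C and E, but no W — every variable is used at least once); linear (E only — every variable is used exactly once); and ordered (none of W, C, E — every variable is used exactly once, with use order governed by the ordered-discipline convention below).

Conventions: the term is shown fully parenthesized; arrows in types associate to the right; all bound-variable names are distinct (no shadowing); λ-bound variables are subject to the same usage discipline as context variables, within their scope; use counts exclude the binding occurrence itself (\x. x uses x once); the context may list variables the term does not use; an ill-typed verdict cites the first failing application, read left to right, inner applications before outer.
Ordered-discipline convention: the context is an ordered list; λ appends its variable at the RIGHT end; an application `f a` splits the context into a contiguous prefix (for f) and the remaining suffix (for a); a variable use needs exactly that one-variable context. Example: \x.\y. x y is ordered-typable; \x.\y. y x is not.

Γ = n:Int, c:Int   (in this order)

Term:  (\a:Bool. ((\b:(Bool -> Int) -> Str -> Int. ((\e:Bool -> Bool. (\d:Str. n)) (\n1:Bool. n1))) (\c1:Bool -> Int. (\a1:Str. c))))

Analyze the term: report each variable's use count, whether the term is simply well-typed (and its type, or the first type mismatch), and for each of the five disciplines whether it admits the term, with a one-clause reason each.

variable uses: n ×1, c ×1, a [bound] ×0, b [bound] ×0, e [bound] ×0, d [bound] ×0, n1 [bound] ×1, c1 [bound] ×0, a1 [bound] ×0
left-to-right use order: n, n1, c
typing: ✓ — Bool -> Str -> Int
ordered: ✗, unused: a, b, e, d, c1, a1 — weakening required
linear: ✗, unused: a, b, e, d, c1, a1 — weakening required
affine: ✓, no duplicate uses among n, c, a, b, e, d, n1, c1, a1
relevant: ✗, unused: a, b, e, d, c1, a1 — weakening required
unrestricted: ✓, well-typed at Bool -> Str -> Int; no restrictions here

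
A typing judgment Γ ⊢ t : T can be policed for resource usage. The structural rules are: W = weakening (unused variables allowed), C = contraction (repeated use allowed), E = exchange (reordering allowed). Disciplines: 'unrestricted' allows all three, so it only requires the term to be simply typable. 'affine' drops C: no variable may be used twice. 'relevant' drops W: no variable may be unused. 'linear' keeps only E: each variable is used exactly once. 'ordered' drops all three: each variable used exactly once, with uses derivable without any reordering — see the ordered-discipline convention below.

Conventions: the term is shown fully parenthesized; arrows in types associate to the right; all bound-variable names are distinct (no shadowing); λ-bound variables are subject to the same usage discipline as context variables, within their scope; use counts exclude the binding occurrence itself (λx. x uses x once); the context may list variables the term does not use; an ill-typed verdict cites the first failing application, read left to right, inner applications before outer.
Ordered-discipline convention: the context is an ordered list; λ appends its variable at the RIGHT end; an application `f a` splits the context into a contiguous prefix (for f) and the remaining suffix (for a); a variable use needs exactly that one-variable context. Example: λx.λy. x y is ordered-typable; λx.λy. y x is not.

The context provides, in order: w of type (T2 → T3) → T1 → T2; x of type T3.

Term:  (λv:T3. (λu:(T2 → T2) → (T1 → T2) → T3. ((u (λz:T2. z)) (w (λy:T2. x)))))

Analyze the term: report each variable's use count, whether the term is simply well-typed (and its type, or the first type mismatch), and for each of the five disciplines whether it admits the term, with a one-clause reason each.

counts: w: 1; x: 1; v (bound): 0; u (bound): 1; z (bound): 1; y (bound): 0
left-to-right use order: u, z, w, x
typing: well-typed at T3 → ((T2 → T2) → (T1 → T2) → T3) → T3
ordered: ✗, v, y never used (weakening)
linear: ✗, v, y never used (weakening)
affine: ✓, no duplicate uses among w, x, v, u, z, y
relevant: ✗, v, y never used (weakening)
unrestricted: ✓, well-typed at T3 → ((T2 → T2) → (T1 → T2) → T3) → T3; no restrictions here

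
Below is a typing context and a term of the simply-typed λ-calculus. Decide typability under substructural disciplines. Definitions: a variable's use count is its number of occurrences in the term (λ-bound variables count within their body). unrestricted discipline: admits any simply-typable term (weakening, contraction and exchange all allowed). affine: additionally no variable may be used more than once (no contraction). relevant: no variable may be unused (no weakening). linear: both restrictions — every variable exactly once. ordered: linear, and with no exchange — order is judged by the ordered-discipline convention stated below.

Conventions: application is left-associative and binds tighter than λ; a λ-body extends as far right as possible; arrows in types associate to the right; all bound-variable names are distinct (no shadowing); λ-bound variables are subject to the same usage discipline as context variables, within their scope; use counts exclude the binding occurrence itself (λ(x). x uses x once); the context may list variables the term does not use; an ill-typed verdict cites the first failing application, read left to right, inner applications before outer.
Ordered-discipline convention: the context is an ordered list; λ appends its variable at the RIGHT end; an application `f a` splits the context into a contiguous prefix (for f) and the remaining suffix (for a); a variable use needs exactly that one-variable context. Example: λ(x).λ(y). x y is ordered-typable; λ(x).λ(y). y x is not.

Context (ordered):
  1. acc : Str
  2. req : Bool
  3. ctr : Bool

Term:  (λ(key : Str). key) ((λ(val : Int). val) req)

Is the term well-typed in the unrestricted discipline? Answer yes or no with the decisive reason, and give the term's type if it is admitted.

no — fails simple typing
use counts: acc: 0; req: 1; ctr: 0; key [bound]: 1; val [bound]: 1
left-to-right use order: key, val, req
typing: ill-typed: an application expects Int but receives Bool
per-discipline verdicts: ordered ✗ | linear ✗ | affine ✗ | relevant ✗ | unrestricted ✗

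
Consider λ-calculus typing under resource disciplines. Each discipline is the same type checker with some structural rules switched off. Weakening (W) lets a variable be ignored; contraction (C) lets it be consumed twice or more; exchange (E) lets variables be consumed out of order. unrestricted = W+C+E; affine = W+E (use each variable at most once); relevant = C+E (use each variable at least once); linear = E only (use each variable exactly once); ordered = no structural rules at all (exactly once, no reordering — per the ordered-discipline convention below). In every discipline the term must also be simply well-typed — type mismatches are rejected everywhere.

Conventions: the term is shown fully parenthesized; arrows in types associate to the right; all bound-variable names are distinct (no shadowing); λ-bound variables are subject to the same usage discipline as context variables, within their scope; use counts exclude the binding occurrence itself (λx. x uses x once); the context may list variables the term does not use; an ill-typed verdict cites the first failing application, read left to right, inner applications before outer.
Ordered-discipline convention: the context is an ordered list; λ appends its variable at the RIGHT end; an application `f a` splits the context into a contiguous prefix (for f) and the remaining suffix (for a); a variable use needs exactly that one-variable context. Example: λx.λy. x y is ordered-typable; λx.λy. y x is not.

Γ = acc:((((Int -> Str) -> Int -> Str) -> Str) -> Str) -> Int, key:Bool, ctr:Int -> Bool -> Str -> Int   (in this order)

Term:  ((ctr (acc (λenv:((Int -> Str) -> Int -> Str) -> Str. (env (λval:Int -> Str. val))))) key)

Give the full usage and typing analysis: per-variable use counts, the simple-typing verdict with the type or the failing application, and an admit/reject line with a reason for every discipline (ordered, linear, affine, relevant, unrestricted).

counts: acc: 1×; key: 1×; ctr: 1×; env [bound]: 1×; val [bound]: 1×
uses in reading order: ctr, acc, env, val, key
typing: well-typed — term : Str -> Int
ordered: ✗, no ordered split (uses run ctr, acc, env, val, key)
linear: ✓, each of acc, key, ctr, env, val used exactly once
affine: ✓, at most one use each (acc, key, ctr, env, val)
relevant: ✓, acc, key, ctr, env, val: all used, weakening unneeded
unrestricted: ✓, simply typable at Str -> Int; W, C, E all held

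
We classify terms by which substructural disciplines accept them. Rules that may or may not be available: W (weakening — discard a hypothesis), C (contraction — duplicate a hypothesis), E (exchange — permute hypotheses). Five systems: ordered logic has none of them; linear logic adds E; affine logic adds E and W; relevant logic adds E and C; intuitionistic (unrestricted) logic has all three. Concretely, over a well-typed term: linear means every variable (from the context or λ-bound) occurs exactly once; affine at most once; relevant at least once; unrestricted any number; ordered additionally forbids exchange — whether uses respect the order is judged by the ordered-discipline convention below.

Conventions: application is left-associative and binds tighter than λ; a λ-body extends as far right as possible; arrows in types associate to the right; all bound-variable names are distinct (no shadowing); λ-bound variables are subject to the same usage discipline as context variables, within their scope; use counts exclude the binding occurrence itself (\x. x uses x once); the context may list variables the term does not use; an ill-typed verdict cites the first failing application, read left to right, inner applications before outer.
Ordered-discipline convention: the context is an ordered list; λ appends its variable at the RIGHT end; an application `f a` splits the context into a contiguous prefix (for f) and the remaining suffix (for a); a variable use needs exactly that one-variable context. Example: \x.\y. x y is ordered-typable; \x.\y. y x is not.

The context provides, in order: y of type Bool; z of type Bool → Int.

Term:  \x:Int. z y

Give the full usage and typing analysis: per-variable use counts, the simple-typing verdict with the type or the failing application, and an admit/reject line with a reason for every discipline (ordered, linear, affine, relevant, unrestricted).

variable uses: y ×1; z ×1; x (bound) ×0
left-to-right use order: z, y
typing: well-typed at Int → Int
ordered ✗ (x left unused)
linear ✗ (x left unused)
affine ✓ (at most one use each (y, z, x))
relevant ✗ (x left unused)
unrestricted ✓ (well-typed at Int → Int; no restrictions here)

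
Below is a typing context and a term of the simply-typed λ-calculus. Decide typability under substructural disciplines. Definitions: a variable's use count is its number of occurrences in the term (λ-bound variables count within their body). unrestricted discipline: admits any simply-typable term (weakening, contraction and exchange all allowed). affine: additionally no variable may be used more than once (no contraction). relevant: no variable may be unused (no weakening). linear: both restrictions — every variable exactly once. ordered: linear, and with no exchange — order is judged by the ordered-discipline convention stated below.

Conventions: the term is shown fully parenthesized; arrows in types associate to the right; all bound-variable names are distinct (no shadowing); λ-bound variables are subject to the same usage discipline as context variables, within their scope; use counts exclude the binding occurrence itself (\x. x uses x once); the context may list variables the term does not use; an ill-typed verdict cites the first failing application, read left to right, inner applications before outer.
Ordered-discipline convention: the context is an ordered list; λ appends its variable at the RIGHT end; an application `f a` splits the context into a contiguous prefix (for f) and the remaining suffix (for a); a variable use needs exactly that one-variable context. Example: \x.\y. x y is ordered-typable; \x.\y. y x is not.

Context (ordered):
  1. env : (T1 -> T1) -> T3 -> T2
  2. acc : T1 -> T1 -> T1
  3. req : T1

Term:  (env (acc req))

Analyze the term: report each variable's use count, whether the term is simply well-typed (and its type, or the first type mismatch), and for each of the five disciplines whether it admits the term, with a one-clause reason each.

usage: env ×1, acc ×1, req ×1
left-to-right use order: env, acc, req
typing: well-typed at T3 -> T2
ordered: ✓, single-use (env, acc, req), ordered derivation ok
linear: ✓, single use per variable (env, acc, req)
affine: ✓, none of env, acc, req used more than once
relevant: ✓, env, acc, req: all used, weakening unneeded
unrestricted: ✓, simply typable at T3 -> T2; W, C, E all held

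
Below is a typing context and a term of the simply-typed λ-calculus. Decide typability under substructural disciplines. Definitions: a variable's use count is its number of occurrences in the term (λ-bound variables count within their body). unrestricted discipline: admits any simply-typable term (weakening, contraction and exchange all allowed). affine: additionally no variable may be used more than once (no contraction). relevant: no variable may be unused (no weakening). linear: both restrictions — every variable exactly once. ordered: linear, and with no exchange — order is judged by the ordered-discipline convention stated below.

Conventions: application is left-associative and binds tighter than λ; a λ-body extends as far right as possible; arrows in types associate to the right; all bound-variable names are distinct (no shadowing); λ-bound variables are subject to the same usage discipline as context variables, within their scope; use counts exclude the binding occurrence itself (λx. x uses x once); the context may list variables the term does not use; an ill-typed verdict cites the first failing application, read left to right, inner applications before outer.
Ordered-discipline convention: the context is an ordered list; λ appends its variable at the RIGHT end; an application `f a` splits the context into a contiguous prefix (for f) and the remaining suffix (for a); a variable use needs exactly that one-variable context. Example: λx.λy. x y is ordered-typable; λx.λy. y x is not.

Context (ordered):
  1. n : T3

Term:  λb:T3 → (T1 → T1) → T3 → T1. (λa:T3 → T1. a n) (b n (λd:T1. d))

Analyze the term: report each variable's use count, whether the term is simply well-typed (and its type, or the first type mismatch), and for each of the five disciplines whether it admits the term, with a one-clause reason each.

variable uses: n=2, b [bound]=1, a [bound]=1, d [bound]=1
use order (left to right): a, n, b, n, d
typing: the term checks, with type (T3 → (T1 → T1) → T3 → T1) → T1
ordered: ✗, n ×2 used more than once (contraction)
linear: ✗, n ×2 used more than once (contraction)
affine: ✗, n ×2 used more than once (contraction)
relevant: ✓, none of n, b, a, d goes unused
unrestricted: ✓, simply typable at (T3 → (T1 → T1) → T3 → T1) → T1; W, C, E all held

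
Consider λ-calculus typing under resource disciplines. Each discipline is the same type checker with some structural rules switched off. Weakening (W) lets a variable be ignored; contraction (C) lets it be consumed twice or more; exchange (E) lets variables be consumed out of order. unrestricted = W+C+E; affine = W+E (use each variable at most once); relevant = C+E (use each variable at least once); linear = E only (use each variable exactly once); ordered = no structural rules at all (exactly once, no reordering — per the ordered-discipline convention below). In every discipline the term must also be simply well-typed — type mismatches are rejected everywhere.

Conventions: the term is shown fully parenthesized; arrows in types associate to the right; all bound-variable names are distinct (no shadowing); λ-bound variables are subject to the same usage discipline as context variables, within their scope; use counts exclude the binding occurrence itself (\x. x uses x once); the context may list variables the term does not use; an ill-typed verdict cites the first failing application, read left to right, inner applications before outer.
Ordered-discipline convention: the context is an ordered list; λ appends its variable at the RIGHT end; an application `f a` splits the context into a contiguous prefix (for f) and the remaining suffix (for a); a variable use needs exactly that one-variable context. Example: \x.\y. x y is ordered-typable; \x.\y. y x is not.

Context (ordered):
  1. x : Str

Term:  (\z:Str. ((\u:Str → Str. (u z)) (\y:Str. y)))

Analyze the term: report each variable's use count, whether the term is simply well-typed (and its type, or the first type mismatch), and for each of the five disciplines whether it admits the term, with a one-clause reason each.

usage: x: 0, z (bound): 1, u (bound): 1, y (bound): 1
order of uses: u, z, y
typing: well-typed at Str → Str
ordered ✗ (x left unused)
linear ✗ (x left unused)
affine ✓ (at most one use each (x, z, u, y))
relevant ✗ (x left unused)
unrestricted ✓ (typability at Str → Str is all that's needed)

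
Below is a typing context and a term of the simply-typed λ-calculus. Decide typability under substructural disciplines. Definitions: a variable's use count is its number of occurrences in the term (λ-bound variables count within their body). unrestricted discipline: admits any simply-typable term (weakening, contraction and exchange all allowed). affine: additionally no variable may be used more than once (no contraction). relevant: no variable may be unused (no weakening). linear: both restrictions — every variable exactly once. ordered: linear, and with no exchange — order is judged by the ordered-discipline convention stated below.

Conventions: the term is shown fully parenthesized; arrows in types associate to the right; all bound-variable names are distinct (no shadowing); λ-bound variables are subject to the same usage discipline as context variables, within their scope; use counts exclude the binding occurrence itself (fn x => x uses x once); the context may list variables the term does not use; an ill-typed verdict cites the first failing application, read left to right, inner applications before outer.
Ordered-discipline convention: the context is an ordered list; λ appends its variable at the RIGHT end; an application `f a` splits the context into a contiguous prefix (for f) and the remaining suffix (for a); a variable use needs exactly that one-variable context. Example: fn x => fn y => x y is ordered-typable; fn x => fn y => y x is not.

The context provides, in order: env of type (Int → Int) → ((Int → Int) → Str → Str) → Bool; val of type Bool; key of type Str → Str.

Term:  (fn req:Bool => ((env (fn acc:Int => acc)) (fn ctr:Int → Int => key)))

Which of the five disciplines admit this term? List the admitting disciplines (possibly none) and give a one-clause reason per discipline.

admitting disciplines: affine, unrestricted
use counts: env=1; val=0; key=1; req (bound)=0; acc (bound)=1; ctr (bound)=0
use order (left to right): env, acc, key
typing: well-typed — term : Bool → Bool
ordered: ✗ — val, req, ctr left unused
linear: ✗ — val, req, ctr left unused
affine: ✓ — none of env, val, key, req, acc, ctr used more than once
relevant: ✗ — val, req, ctr left unused
unrestricted: ✓ — well-typed at Bool → Bool; no restrictions here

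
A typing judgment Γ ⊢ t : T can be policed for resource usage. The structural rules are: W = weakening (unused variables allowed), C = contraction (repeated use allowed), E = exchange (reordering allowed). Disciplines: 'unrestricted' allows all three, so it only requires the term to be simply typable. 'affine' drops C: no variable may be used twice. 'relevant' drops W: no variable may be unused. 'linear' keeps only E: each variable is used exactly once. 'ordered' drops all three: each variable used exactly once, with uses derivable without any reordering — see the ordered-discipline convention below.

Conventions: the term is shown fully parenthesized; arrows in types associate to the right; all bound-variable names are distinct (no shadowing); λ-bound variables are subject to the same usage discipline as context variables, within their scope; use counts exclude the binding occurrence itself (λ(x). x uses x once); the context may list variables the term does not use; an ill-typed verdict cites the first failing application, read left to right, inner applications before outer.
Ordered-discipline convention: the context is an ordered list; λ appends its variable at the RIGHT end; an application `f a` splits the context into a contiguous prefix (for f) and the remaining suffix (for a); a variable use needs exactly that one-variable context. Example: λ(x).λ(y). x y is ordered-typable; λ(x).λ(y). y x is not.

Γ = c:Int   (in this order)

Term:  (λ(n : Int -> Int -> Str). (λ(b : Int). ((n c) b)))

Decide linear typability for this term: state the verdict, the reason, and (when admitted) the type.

yes — single use per variable (c, n, b); term : (Int -> Int -> Str) -> Int -> Str
counts: c: 1×, n [bound]: 1×, b [bound]: 1×
use order (left to right): n, c, b
typing: ✓ — (Int -> Int -> Str) -> Int -> Str
summary: ordered ✗ · linear ✓ · affine ✓ · relevant ✓ · unrestricted ✓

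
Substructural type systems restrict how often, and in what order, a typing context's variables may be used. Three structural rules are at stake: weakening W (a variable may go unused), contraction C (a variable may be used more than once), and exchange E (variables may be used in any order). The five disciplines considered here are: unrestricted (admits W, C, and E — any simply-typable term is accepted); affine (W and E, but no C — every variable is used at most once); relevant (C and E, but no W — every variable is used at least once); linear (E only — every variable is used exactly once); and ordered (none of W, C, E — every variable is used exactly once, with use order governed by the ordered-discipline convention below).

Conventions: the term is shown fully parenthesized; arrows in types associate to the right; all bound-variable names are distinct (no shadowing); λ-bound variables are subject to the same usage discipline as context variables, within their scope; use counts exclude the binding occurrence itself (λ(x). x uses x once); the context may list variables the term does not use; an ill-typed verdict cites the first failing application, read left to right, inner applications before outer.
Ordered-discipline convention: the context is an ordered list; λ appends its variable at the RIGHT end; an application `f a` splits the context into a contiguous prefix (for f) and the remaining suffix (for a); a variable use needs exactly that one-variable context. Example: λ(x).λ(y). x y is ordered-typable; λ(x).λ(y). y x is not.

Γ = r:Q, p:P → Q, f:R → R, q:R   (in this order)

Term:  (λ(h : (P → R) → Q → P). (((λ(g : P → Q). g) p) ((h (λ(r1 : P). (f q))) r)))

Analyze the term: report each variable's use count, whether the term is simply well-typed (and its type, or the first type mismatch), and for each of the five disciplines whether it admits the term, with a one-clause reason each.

variable uses: r ×1; p ×1; f ×1; q ×1; h [bound] ×1; g [bound] ×1; r1 [bound] ×0
uses in reading order: g, p, h, f, q, r
typing: well-typed at ((P → R) → Q → P) → Q
ordered ✗ (unused: r1 — weakening required)
linear ✗ (unused: r1 — weakening required)
affine ✓ (at most one use each (r, p, f, q, h, g, r1))
relevant ✗ (unused: r1 — weakening required)
unrestricted ✓ (well-typed at ((P → R) → Q → P) → Q; no restrictions here)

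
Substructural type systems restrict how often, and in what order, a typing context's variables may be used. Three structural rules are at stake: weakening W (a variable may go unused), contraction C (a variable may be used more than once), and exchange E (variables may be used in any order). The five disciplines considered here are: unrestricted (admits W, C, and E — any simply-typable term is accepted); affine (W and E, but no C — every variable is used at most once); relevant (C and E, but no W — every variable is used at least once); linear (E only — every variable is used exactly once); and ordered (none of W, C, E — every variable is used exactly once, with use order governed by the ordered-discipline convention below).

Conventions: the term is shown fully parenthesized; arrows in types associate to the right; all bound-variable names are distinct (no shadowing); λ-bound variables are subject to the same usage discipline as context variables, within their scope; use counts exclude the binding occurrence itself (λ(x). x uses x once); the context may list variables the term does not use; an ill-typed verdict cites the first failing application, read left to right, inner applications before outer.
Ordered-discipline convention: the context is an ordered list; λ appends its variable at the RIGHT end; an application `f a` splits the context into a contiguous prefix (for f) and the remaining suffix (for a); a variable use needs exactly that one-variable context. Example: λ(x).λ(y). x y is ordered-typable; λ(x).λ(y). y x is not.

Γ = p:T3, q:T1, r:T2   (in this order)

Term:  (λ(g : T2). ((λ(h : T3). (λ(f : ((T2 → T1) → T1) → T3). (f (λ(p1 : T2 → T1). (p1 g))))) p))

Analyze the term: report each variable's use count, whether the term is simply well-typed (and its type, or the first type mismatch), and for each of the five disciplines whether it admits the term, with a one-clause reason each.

variable uses: p ×1, q ×0, r ×0, g (bound) ×1, h (bound) ×0, f (bound) ×1, p1 (bound) ×1
order of uses: f, p1, g, p
typing: well-typed at T2 → (((T2 → T1) → T1) → T3) → T3
ordered: ✗, needs weakening: q, r, h unused
linear: ✗, needs weakening: q, r, h unused
affine: ✓, at most one use each (p, q, r, g, h, f, p1)
relevant: ✗, needs weakening: q, r, h unused
unrestricted: ✓, simply typable at T2 → (((T2 → T1) → T1) → T3) → T3; W, C, E all held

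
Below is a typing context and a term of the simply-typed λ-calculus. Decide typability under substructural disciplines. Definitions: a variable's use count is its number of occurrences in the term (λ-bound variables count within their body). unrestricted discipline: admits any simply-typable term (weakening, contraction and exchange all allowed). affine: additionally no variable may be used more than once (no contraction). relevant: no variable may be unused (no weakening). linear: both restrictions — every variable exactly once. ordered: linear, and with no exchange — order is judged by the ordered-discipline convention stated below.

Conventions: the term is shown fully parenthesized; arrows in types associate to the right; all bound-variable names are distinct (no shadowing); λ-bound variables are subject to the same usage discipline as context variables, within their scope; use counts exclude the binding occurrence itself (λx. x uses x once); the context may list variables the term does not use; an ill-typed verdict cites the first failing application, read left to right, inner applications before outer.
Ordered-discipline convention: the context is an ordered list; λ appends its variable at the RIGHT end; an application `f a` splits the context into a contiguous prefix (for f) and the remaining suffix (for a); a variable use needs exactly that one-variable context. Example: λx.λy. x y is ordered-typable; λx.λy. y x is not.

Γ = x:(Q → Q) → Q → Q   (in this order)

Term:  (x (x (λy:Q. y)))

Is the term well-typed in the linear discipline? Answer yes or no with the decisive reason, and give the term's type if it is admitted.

no — needs contraction — x ×2
use counts: x: 2×, y (λ-bound): 1×
order of uses: x, x, y
typing: well-typed at Q → Q
all disciplines: ordered ✗ | linear ✗ | affine ✗ | relevant ✓ | unrestricted ✓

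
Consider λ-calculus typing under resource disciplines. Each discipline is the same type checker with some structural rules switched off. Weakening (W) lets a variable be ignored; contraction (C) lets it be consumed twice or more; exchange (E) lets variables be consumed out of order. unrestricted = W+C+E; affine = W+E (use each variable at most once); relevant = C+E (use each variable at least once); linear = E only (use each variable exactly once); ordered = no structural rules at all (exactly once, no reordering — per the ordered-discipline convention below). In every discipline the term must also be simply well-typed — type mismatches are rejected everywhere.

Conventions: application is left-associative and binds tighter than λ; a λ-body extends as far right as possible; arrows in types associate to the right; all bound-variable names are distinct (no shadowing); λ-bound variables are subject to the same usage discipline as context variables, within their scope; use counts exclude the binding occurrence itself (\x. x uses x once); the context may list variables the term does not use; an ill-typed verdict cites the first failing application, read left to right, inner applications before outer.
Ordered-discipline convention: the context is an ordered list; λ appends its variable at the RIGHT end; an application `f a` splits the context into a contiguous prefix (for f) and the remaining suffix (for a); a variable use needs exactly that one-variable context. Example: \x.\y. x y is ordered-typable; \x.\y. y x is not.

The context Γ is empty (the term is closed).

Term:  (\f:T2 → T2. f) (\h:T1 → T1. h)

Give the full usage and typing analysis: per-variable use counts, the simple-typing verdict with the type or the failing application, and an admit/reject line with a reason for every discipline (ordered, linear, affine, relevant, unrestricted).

variable uses: f (bound)=1; h (bound)=1
use order (left to right): f, h
typing: ill-typed: an application expects T2 → T2 but receives (T1 → T1) → T1 → T1
ordered ✗ (fails simple typing)
linear ✗ (a type mismatch blocks all five)
affine ✗ (the type mismatch rejects it)
relevant ✗ (not simply typable)
unrestricted ✗ (fails simple typing)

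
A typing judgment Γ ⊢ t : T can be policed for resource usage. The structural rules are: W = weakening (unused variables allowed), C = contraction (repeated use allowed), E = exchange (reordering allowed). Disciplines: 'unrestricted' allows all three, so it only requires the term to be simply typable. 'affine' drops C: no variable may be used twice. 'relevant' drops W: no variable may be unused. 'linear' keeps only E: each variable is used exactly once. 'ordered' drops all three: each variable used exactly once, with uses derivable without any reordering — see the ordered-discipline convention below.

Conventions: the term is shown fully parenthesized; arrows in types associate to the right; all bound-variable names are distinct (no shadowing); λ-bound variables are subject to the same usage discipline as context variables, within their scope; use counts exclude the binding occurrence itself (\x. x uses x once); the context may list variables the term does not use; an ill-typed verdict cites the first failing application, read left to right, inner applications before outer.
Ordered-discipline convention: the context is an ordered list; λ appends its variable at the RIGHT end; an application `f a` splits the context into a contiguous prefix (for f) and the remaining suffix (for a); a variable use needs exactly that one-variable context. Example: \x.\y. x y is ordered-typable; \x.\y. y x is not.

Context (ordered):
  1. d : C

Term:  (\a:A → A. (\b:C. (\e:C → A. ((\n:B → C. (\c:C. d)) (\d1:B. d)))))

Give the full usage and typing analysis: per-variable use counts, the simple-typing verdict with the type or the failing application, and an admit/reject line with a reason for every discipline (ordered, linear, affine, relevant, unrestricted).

usage: d: 2×; a (bound): 0×; b (bound): 0×; e (bound): 0×; n (bound): 0×; c (bound): 0×; d1 (bound): 0×
uses in reading order: d, d
typing: well-typed — term : (A → A) → C → (C → A) → C → C
ordered: ✗, repeated use of d ×2; unused: a, b, e, n, c, d1 — weakening required
linear: ✗, repeated use of d ×2; unused: a, b, e, n, c, d1 — weakening required
affine: ✗, repeated use of d ×2
relevant: ✗, unused: a, b, e, n, c, d1 — weakening required
unrestricted: ✓, well-typed at (A → A) → C → (C → A) → C → C; no restrictions here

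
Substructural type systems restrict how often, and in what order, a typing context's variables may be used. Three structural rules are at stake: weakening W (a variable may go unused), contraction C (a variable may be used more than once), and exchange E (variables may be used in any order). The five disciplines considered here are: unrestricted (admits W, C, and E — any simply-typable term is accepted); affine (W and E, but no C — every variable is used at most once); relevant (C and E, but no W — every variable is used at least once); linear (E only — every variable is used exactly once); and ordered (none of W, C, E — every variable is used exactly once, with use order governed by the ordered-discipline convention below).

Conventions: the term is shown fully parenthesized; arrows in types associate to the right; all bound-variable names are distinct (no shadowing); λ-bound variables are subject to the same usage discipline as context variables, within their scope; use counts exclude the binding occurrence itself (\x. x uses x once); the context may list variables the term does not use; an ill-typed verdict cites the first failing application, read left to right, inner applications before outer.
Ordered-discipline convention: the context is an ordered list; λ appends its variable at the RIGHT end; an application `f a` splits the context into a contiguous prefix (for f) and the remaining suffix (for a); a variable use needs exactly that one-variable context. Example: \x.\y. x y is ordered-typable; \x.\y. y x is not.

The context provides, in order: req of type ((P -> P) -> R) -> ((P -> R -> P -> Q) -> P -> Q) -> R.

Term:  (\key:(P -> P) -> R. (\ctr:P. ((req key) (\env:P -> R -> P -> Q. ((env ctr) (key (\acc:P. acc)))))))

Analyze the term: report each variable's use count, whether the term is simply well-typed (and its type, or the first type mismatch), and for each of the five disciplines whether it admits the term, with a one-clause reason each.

variable uses: req: 1×; key (bound): 2×; ctr (bound): 1×; env (bound): 1×; acc (bound): 1×
use order (left to right): req, key, env, ctr, key, acc
typing: well-typed at ((P -> P) -> R) -> P -> R
ordered ✗ (repeated use of key ×2)
linear ✗ (repeated use of key ×2)
affine ✗ (repeated use of key ×2)
relevant ✓ (req, key, ctr, env, acc: all used, weakening unneeded)
unrestricted ✓ (well-typed at ((P -> P) -> R) -> P -> R; no restrictions here)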